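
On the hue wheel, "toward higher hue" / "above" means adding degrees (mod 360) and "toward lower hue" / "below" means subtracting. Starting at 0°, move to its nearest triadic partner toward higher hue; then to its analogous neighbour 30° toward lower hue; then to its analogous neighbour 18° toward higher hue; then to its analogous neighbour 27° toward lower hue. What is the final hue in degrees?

81°

+120° (triadic ↑): 0 + 120 = 120°
−30° (analog 30° ↓): 120 − 30 = 90°
+18° (analog 18° ↑): 90 + 18 = 108°
−27° (analog 27° ↓): 108 − 27 = 81°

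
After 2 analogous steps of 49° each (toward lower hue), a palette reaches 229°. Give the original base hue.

2 steps of 49° (toward lower hue) give a net shift of −98°.
Start = end − shift: 229 + 98 = 327°

327°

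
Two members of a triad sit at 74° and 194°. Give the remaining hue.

314°

A triad spaces three hues 120° apart.
The full set is {74°, 194°, 314°}.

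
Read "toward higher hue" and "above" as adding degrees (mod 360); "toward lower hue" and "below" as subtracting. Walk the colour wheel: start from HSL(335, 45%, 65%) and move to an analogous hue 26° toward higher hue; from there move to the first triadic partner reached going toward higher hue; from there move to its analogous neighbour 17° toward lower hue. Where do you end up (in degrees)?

104°

335 + 26 = 361 → 361 − 360 = 1°   (analog 26° ↑)
1 + 120 = 121°   (triadic ↑)
121 − 17 = 104°   (analog 17° ↓)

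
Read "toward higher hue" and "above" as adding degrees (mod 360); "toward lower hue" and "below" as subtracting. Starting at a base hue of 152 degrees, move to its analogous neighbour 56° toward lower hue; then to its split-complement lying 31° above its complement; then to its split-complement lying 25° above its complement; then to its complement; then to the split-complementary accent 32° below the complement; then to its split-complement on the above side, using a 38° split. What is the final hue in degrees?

analog 56° ↓ −56°: 152 − 56 = 96°
split-comp 31° ↑ +211°: 96 + 211 = 307°
split-comp 25° ↑ +205°: 307 + 205 = 512 → 512 − 360 = 152°
complement +180°: 152 + 180 = 332°
split-comp 32° ↓ +148°: 332 + 148 = 480 → 480 − 360 = 120°
split-comp 38° ↑ +218°: 120 + 218 = 338°

338°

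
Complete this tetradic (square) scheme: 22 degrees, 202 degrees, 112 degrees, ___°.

292°

A square tetradic scheme places four hues every 90°.
The full set through 22° is {22°, 112°, 202°, 292°}.
Given {22°, 112°, 202°}, the missing hue is 292°.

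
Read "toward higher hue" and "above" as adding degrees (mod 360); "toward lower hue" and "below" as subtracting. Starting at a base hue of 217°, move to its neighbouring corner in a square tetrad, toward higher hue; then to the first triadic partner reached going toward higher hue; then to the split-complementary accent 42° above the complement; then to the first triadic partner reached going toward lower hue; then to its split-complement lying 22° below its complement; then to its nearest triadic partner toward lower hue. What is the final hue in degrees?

square ↑ +90°: 217 + 90 = 307°
triadic ↑ +120°: 307 + 120 = 427 → 427 − 360 = 67°
split-comp 42° ↑ +222°: 67 + 222 = 289°
triadic ↓ −120°: 289 − 120 = 169°
split-comp 22° ↓ +158°: 169 + 158 = 327°
triadic ↓ −120°: 327 − 120 = 207°

207°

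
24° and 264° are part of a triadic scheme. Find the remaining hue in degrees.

A triad places three hues 120° apart.
The full set through 24° is {24°, 144°, 264°}.
Given {24°, 264°}, the missing hue is 144°.

144°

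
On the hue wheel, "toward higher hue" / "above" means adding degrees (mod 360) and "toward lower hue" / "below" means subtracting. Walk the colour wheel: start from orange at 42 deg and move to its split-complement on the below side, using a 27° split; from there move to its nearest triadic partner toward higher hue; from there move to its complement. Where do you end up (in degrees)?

135°

+153° (split-comp 27° ↓): 42 + 153 = 195°
+120° (triadic ↑): 195 + 120 = 315°
+180° (complement): 315 + 180 = 495 → 495 − 360 = 135°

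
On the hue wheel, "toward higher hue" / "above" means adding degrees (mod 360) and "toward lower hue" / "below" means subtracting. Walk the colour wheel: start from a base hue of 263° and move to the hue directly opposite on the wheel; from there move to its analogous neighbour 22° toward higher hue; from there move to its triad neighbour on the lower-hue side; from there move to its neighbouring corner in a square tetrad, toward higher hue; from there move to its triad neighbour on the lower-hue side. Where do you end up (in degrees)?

263 + 180 = 443 → 443 − 360 = 83°   (complement)
83 + 22 = 105°   (analog 22° ↑)
105 − 120 = -15 → -15 + 360 = 345°   (triadic ↓)
345 + 90 = 435 → 435 − 360 = 75°   (square ↑)
75 − 120 = -45 → -45 + 360 = 315°   (triadic ↓)

315°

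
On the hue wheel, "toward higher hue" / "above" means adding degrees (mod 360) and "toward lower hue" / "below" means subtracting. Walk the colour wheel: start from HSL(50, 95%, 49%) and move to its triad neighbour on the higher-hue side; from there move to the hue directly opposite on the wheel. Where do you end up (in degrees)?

triadic ↑ +120°: 50 + 120 = 170°
complement +180°: 170 + 180 = 350°

350°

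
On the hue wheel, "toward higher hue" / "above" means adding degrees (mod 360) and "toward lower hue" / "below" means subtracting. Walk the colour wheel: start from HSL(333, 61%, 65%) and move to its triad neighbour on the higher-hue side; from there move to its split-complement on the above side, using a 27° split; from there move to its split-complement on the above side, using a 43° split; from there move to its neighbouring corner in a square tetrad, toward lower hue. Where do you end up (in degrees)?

+120° (triadic ↑): 333 + 120 = 453 → 453 − 360 = 93°
+207° (split-comp 27° ↑): 93 + 207 = 300°
+223° (split-comp 43° ↑): 300 + 223 = 523 → 523 − 360 = 163°
−90° (square ↓): 163 − 90 = 73°

73°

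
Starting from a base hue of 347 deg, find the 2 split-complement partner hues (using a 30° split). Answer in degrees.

Split-complementary hues sit 30° either side of the complement.
Complement of 347 deg: 347 + 180 = 527 → 527 − 360 = 167°
167 − 30 = 137°
167 + 30 = 197°

137° and 197°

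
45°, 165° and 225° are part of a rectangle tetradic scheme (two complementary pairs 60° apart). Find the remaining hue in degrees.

345°

A rectangular tetradic uses two complementary pairs 60° apart: offsets 0°, 60°, 180°, 240°.
Among {45°, 165°, 225°}, 225° and 45° are a 180° pair.
The remaining hue 165° needs its own complement: 165 + 180 = 345°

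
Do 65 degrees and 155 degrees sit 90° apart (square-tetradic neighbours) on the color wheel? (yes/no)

Angular distance: |65 − 155| = 90 = 90°.
90° apart (square-tetradic neighbours) requires 90°.

yes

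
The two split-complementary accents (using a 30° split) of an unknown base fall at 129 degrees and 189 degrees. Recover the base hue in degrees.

339°

The accents sit 30° either side of the complement, so the complement is their short-arc midpoint on the wheel.
Short-arc midpoint of 129° and 189°: 159°.
Base is 180° from the complement: 159 − 180 = -21 → -21 + 360 = 339°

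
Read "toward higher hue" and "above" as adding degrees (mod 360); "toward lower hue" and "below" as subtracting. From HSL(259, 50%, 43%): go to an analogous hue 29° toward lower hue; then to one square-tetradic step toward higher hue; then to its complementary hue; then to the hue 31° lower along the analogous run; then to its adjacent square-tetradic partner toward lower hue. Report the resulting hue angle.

analog 29° ↓ −29°: 259 − 29 = 230°
square ↑ +90°: 230 + 90 = 320°
complement +180°: 320 + 180 = 500 → 500 − 360 = 140°
analog 31° ↓ −31°: 140 − 31 = 109°
square ↓ −90°: 109 − 90 = 19°

19°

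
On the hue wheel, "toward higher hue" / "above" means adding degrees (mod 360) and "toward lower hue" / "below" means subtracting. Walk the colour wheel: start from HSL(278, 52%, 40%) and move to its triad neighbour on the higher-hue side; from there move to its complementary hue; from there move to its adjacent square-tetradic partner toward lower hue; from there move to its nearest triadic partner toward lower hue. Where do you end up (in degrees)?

+120° (triadic ↑): 278 + 120 = 398 → 398 − 360 = 38°
+180° (complement): 38 + 180 = 218°
−90° (square ↓): 218 − 90 = 128°
−120° (triadic ↓): 128 − 120 = 8°

8°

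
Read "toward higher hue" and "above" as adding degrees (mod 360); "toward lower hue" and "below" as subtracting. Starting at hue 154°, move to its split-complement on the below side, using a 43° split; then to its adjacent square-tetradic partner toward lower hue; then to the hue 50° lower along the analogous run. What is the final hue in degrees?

+137° (split-comp 43° ↓): 154 + 137 = 291°
−90° (square ↓): 291 − 90 = 201°
−50° (analog 50° ↓): 201 − 50 = 151°

151°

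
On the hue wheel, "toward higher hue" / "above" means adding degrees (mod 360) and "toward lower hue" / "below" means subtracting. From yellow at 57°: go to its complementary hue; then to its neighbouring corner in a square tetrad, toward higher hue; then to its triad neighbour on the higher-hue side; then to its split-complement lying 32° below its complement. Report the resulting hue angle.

+180° (complement): 57 + 180 = 237°
+90° (square ↑): 237 + 90 = 327°
+120° (triadic ↑): 327 + 120 = 447 → 447 − 360 = 87°
+148° (split-comp 32° ↓): 87 + 148 = 235°

235°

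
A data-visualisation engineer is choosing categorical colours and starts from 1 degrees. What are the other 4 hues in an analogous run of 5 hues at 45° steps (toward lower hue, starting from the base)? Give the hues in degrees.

Analogous hues sit every 45° along the wheel.
1 − 45 = -44 → -44 + 360 = 316°
1 − 90 = -89 → -89 + 360 = 271°
1 − 135 = -134 → -134 + 360 = 226°
1 − 180 = -179 → -179 + 360 = 181°

316°, 271°, 226° and 181°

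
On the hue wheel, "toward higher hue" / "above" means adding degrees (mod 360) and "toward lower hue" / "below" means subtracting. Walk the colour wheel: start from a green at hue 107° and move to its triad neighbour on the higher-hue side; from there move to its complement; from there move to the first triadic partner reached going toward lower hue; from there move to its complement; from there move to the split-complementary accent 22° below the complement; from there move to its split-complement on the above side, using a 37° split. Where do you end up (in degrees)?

122°

+120° (triadic ↑): 107 + 120 = 227°
+180° (complement): 227 + 180 = 407 → 407 − 360 = 47°
−120° (triadic ↓): 47 − 120 = -73 → -73 + 360 = 287°
+180° (complement): 287 + 180 = 467 → 467 − 360 = 107°
+158° (split-comp 22° ↓): 107 + 158 = 265°
+217° (split-comp 37° ↑): 265 + 217 = 482 → 482 − 360 = 122°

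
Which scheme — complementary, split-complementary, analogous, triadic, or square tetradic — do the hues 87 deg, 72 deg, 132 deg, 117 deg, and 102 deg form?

Sort the hues: 72°, 87°, 102°, 117°, 132°.
Successive gaps around the wheel: 15°, 15°, 15°, 15°, 300°.
A run of hues at equal small steps (15°) with one large closing gap is an analogous group.

analogous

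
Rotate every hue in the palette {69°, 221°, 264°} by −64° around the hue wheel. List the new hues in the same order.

5°, 157°, 200°

69 − 64 = 5°
221 − 64 = 157°
264 − 64 = 200°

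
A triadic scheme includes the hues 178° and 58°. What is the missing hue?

A triad places three hues 120° apart.
The full set through 58° is {58°, 178°, 298°}.
Given {58°, 178°}, the missing hue is 298°.

298°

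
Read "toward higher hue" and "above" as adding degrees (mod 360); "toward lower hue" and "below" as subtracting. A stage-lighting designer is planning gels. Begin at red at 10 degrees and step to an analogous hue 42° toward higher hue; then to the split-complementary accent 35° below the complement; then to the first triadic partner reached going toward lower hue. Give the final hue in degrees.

77°

10 + 42 = 52°   (analog 42° ↑)
52 + 145 = 197°   (split-comp 35° ↓)
197 − 120 = 77°   (triadic ↓)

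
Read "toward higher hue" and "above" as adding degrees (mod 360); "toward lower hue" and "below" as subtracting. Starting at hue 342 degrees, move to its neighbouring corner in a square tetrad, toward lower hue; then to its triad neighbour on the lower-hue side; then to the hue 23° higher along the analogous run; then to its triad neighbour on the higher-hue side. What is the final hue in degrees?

−90° (square ↓): 342 − 90 = 252°
−120° (triadic ↓): 252 − 120 = 132°
+23° (analog 23° ↑): 132 + 23 = 155°
+120° (triadic ↑): 155 + 120 = 275°

275°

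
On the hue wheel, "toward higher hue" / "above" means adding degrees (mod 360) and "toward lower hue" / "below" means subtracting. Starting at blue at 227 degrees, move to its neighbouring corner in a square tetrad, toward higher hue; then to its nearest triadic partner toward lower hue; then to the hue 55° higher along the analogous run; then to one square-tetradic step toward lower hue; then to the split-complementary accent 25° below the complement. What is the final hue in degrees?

317°

square ↑ +90°: 227 + 90 = 317°
triadic ↓ −120°: 317 − 120 = 197°
analog 55° ↑ +55°: 197 + 55 = 252°
square ↓ −90°: 252 − 90 = 162°
split-comp 25° ↓ +155°: 162 + 155 = 317°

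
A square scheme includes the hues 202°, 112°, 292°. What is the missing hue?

A square tetradic scheme places four hues every 90°.
The full set through 112° is {22°, 112°, 202°, 292°}.
Given {112°, 202°, 292°}, the missing hue is 22°.

22°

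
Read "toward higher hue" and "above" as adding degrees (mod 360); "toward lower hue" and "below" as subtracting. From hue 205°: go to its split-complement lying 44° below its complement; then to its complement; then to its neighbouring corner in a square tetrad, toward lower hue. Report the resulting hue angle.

71°

split-comp 44° ↓ +136°: 205 + 136 = 341°
complement +180°: 341 + 180 = 521 → 521 − 360 = 161°
square ↓ −90°: 161 − 90 = 71°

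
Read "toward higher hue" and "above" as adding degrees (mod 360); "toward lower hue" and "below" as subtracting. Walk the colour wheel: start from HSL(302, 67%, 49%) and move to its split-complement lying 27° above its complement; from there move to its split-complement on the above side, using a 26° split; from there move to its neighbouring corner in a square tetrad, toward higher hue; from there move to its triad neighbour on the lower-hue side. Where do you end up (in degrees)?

+207° (split-comp 27° ↑): 302 + 207 = 509 → 509 − 360 = 149°
+206° (split-comp 26° ↑): 149 + 206 = 355°
+90° (square ↑): 355 + 90 = 445 → 445 − 360 = 85°
−120° (triadic ↓): 85 − 120 = -35 → -35 + 360 = 325°

325°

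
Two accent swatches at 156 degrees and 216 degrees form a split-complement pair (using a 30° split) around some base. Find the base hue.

The accents sit 30° either side of the complement, so the complement is their short-arc midpoint on the wheel.
Short-arc midpoint of 156° and 216°: 186°.
Base is 180° from the complement: 186 − 180 = 6°

6°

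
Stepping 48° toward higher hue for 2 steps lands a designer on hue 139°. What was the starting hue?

2 steps of 48° (toward higher hue) give a net shift of +96°.
Start = end − shift: 139 − 96 = 43°

43°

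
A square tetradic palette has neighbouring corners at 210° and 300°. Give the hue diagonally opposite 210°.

30°

A square tetradic scheme places four hues 90° apart; opposite corners are 180° apart.
210 + 180 = 390 → 390 − 360 = 30°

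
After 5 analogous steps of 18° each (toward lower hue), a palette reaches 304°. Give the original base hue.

34°

5 steps of 18° (toward lower hue) give a net shift of −90°.
Start = end − shift: 304 + 90 = 394 → 394 − 360 = 34°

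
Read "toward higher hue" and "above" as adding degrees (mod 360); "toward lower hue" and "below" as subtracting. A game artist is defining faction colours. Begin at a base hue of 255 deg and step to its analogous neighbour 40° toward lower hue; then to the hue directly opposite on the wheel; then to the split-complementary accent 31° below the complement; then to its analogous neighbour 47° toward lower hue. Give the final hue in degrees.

analog 40° ↓ −40°: 255 − 40 = 215°
complement +180°: 215 + 180 = 395 → 395 − 360 = 35°
split-comp 31° ↓ +149°: 35 + 149 = 184°
analog 47° ↓ −47°: 184 − 47 = 137°

137°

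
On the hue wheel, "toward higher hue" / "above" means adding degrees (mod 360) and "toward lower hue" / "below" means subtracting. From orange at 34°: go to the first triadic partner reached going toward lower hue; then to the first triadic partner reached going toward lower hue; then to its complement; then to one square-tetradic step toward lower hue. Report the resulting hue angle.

244°

triadic ↓ −120°: 34 − 120 = -86 → -86 + 360 = 274°
triadic ↓ −120°: 274 − 120 = 154°
complement +180°: 154 + 180 = 334°
square ↓ −90°: 334 − 90 = 244°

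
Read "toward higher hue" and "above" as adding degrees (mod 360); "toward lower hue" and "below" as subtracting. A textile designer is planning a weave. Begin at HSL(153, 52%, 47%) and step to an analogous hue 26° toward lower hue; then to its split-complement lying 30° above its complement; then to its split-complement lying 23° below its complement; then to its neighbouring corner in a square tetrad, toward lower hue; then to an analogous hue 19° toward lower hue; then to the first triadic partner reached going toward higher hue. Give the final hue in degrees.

145°

analog 26° ↓ −26°: 153 − 26 = 127°
split-comp 30° ↑ +210°: 127 + 210 = 337°
split-comp 23° ↓ +157°: 337 + 157 = 494 → 494 − 360 = 134°
square ↓ −90°: 134 − 90 = 44°
analog 19° ↓ −19°: 44 − 19 = 25°
triadic ↑ +120°: 25 + 120 = 145°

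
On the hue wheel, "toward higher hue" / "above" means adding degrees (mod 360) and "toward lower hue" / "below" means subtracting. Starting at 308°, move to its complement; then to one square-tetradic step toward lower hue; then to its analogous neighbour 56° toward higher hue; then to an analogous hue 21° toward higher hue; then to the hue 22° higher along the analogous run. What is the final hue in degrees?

137°

+180° (complement): 308 + 180 = 488 → 488 − 360 = 128°
−90° (square ↓): 128 − 90 = 38°
+56° (analog 56° ↑): 38 + 56 = 94°
+21° (analog 21° ↑): 94 + 21 = 115°
+22° (analog 22° ↑): 115 + 22 = 137°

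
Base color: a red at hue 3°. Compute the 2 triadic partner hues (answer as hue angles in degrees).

A triad places three hues 120° apart.
3 + 120 = 123°
3 + 240 = 243°

123° and 243°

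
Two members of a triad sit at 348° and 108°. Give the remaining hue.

A triad spaces three hues 120° apart.
The full set is {108°, 228°, 348°}.

228°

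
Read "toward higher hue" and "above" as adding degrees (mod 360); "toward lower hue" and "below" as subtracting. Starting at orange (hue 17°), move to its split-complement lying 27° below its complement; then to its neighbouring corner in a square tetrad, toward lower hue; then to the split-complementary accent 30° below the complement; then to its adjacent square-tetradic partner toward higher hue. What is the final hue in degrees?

+153° (split-comp 27° ↓): 17 + 153 = 170°
−90° (square ↓): 170 − 90 = 80°
+150° (split-comp 30° ↓): 80 + 150 = 230°
+90° (square ↑): 230 + 90 = 320°

320°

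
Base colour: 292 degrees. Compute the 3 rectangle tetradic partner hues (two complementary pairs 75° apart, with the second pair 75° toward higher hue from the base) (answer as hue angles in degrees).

A rectangular tetradic uses two complementary pairs 75° apart: offsets 0°, 75°, 180°, 255°.
292 + 75 = 367 → 367 − 360 = 7°
292 + 180 = 472 → 472 − 360 = 112°
292 + 255 = 547 → 547 − 360 = 187°

7°, 112°, 187°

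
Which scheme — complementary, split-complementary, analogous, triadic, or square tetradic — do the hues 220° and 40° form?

Sort the hues: 40°, 220°.
Successive gaps around the wheel: 180°, 180°.
Two hues 180° apart are complementary.

complementary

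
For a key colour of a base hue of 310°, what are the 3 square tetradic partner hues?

A square tetradic scheme places four hues every 90°.
310 + 90 = 400 → 400 − 360 = 40°
310 + 180 = 490 → 490 − 360 = 130°
310 + 270 = 580 → 580 − 360 = 220°

40°, 130°, 220°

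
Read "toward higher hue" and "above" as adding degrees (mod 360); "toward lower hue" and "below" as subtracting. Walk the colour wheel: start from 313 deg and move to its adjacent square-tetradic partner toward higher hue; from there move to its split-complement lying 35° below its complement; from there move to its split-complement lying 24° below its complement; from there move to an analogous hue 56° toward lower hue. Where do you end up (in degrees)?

square ↑ +90°: 313 + 90 = 403 → 403 − 360 = 43°
split-comp 35° ↓ +145°: 43 + 145 = 188°
split-comp 24° ↓ +156°: 188 + 156 = 344°
analog 56° ↓ −56°: 344 − 56 = 288°

288°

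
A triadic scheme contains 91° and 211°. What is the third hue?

A triad spaces three hues 120° apart.
The full set is {91°, 211°, 331°}.

331°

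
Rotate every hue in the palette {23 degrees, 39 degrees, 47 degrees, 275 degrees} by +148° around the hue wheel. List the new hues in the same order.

171°, 187°, 195°, 63°

23 + 148 = 171°
39 + 148 = 187°
47 + 148 = 195°
275 + 148 = 423 → 423 − 360 = 63°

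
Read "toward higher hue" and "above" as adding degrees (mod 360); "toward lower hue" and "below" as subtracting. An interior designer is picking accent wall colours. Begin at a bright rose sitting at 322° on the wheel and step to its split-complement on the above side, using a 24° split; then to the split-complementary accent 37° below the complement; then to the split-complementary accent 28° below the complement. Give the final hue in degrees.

101°

322 + 204 = 526 → 526 − 360 = 166°   (split-comp 24° ↑)
166 + 143 = 309°   (split-comp 37° ↓)
309 + 152 = 461 → 461 − 360 = 101°   (split-comp 28° ↓)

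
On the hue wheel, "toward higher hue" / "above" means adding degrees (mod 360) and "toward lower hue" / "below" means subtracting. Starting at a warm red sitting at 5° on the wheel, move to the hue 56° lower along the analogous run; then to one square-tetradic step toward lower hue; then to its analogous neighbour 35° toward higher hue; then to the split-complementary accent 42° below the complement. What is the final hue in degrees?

32°

analog 56° ↓ −56°: 5 − 56 = -51 → -51 + 360 = 309°
square ↓ −90°: 309 − 90 = 219°
analog 35° ↑ +35°: 219 + 35 = 254°
split-comp 42° ↓ +138°: 254 + 138 = 392 → 392 − 360 = 32°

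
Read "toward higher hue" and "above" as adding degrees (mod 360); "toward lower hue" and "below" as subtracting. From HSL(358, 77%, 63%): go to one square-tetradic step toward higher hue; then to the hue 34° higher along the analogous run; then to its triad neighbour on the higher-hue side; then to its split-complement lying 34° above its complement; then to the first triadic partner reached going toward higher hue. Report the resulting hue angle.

square ↑ +90°: 358 + 90 = 448 → 448 − 360 = 88°
analog 34° ↑ +34°: 88 + 34 = 122°
triadic ↑ +120°: 122 + 120 = 242°
split-comp 34° ↑ +214°: 242 + 214 = 456 → 456 − 360 = 96°
triadic ↑ +120°: 96 + 120 = 216°

216°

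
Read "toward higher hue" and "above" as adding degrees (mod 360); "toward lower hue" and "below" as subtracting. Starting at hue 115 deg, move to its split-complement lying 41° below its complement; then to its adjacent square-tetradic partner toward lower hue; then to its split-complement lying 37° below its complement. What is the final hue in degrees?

307°

split-comp 41° ↓ +139°: 115 + 139 = 254°
square ↓ −90°: 254 − 90 = 164°
split-comp 37° ↓ +143°: 164 + 143 = 307°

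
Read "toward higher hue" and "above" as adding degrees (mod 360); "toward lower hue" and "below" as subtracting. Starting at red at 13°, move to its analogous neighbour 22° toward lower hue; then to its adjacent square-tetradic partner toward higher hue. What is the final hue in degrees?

81°

−22° (analog 22° ↓): 13 − 22 = -9 → -9 + 360 = 351°
+90° (square ↑): 351 + 90 = 441 → 441 − 360 = 81°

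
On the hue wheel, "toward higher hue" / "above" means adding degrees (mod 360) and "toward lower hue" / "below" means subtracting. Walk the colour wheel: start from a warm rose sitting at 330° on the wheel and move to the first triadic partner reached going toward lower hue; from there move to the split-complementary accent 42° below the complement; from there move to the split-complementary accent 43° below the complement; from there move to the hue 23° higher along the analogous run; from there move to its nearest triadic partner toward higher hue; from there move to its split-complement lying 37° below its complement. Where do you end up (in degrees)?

51°

triadic ↓ −120°: 330 − 120 = 210°
split-comp 42° ↓ +138°: 210 + 138 = 348°
split-comp 43° ↓ +137°: 348 + 137 = 485 → 485 − 360 = 125°
analog 23° ↑ +23°: 125 + 23 = 148°
triadic ↑ +120°: 148 + 120 = 268°
split-comp 37° ↓ +143°: 268 + 143 = 411 → 411 − 360 = 51°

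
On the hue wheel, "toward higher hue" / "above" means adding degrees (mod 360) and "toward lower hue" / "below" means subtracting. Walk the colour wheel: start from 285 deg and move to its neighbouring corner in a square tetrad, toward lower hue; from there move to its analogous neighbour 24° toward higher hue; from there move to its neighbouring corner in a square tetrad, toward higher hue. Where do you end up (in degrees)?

309°

square ↓ −90°: 285 − 90 = 195°
analog 24° ↑ +24°: 195 + 24 = 219°
square ↑ +90°: 219 + 90 = 309°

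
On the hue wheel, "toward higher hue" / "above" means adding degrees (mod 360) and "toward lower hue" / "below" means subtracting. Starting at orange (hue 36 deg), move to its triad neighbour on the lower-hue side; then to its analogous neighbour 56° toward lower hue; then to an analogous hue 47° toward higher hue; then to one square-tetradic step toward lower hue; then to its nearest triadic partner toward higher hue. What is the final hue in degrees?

297°

−120° (triadic ↓): 36 − 120 = -84 → -84 + 360 = 276°
−56° (analog 56° ↓): 276 − 56 = 220°
+47° (analog 47° ↑): 220 + 47 = 267°
−90° (square ↓): 267 − 90 = 177°
+120° (triadic ↑): 177 + 120 = 297°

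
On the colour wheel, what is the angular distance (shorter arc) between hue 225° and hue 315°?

|225 − 315| = 90.
90 ≤ 180, so the shorter arc is 90°.

90°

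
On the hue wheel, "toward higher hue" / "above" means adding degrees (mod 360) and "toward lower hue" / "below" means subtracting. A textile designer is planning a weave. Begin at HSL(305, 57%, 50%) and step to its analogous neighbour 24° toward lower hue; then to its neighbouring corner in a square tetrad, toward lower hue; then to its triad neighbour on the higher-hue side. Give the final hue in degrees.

311°

−24° (analog 24° ↓): 305 − 24 = 281°
−90° (square ↓): 281 − 90 = 191°
+120° (triadic ↑): 191 + 120 = 311°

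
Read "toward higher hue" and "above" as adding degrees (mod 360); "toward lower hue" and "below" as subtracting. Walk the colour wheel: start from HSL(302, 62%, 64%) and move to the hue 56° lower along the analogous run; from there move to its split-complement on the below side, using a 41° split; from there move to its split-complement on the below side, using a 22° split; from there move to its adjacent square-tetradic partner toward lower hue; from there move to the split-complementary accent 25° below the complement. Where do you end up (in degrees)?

302 − 56 = 246°   (analog 56° ↓)
246 + 139 = 385 → 385 − 360 = 25°   (split-comp 41° ↓)
25 + 158 = 183°   (split-comp 22° ↓)
183 − 90 = 93°   (square ↓)
93 + 155 = 248°   (split-comp 25° ↓)

248°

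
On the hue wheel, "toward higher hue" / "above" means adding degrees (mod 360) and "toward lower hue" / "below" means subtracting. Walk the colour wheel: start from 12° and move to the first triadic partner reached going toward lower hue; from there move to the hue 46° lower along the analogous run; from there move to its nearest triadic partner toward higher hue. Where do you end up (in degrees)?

326°

−120° (triadic ↓): 12 − 120 = -108 → -108 + 360 = 252°
−46° (analog 46° ↓): 252 − 46 = 206°
+120° (triadic ↑): 206 + 120 = 326°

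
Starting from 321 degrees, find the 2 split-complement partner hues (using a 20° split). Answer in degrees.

Split-complementary hues sit 20° either side of the complement.
Complement of 321 degrees: 321 + 180 = 501 → 501 − 360 = 141°
141 − 20 = 121°
141 + 20 = 161°

121° and 161°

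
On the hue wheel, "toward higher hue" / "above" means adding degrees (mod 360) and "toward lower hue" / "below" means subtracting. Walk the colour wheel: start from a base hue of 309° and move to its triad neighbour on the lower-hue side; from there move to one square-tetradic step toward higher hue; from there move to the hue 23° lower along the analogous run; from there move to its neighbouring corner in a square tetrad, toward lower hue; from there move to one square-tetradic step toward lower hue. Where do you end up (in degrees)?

76°

triadic ↓ −120°: 309 − 120 = 189°
square ↑ +90°: 189 + 90 = 279°
analog 23° ↓ −23°: 279 − 23 = 256°
square ↓ −90°: 256 − 90 = 166°
square ↓ −90°: 166 − 90 = 76°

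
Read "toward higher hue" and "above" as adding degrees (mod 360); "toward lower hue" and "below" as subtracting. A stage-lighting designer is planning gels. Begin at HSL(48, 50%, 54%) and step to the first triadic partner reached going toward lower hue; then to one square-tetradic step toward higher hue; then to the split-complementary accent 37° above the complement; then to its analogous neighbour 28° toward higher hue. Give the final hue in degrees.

triadic ↓ −120°: 48 − 120 = -72 → -72 + 360 = 288°
square ↑ +90°: 288 + 90 = 378 → 378 − 360 = 18°
split-comp 37° ↑ +217°: 18 + 217 = 235°
analog 28° ↑ +28°: 235 + 28 = 263°

263°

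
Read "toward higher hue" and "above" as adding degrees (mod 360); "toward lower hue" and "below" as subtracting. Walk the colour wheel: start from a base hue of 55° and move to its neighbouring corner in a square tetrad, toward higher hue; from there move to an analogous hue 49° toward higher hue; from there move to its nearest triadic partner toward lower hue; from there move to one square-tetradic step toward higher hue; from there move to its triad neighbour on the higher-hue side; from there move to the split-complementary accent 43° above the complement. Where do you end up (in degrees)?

147°

+90° (square ↑): 55 + 90 = 145°
+49° (analog 49° ↑): 145 + 49 = 194°
−120° (triadic ↓): 194 − 120 = 74°
+90° (square ↑): 74 + 90 = 164°
+120° (triadic ↑): 164 + 120 = 284°
+223° (split-comp 43° ↑): 284 + 223 = 507 → 507 − 360 = 147°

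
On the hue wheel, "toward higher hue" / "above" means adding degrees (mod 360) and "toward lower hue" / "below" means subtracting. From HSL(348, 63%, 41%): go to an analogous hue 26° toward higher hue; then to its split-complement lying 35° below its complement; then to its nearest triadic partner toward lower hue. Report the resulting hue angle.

39°

348 + 26 = 374 → 374 − 360 = 14°   (analog 26° ↑)
14 + 145 = 159°   (split-comp 35° ↓)
159 − 120 = 39°   (triadic ↓)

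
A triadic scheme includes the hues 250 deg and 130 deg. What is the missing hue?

10°

A triad places three hues 120° apart.
The full set through 130° is {10°, 130°, 250°}.
Given {130°, 250°}, the missing hue is 10°.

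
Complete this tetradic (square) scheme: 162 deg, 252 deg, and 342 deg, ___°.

A square tetradic scheme places four hues every 90°.
The full set through 162° is {72°, 162°, 252°, 342°}.
Given {162°, 252°, 342°}, the missing hue is 72°.

72°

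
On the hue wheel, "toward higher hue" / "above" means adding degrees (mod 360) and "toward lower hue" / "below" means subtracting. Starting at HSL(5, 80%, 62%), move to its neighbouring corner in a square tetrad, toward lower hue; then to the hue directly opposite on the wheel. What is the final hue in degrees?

95°

−90° (square ↓): 5 − 90 = -85 → -85 + 360 = 275°
+180° (complement): 275 + 180 = 455 → 455 − 360 = 95°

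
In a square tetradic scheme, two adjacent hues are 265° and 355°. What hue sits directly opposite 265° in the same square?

A square tetradic scheme places four hues 90° apart; opposite corners are 180° apart.
265 + 180 = 445 → 445 − 360 = 85°

85°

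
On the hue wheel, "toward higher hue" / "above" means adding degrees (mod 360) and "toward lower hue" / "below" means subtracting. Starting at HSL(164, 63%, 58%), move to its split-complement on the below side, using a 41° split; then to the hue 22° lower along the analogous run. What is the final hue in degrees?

281°

+139° (split-comp 41° ↓): 164 + 139 = 303°
−22° (analog 22° ↓): 303 − 22 = 281°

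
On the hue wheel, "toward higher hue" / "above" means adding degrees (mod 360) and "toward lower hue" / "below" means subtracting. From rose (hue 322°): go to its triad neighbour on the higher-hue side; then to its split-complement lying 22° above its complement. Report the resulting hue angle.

+120° (triadic ↑): 322 + 120 = 442 → 442 − 360 = 82°
+202° (split-comp 22° ↑): 82 + 202 = 284°

284°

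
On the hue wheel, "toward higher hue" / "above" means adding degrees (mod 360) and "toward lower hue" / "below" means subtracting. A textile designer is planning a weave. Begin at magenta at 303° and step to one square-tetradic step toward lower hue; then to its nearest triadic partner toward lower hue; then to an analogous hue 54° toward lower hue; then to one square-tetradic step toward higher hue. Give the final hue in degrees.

129°

−90° (square ↓): 303 − 90 = 213°
−120° (triadic ↓): 213 − 120 = 93°
−54° (analog 54° ↓): 93 − 54 = 39°
+90° (square ↑): 39 + 90 = 129°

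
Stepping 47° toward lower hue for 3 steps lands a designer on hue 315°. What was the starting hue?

3 steps of 47° (toward lower hue) give a net shift of −141°.
Start = end − shift: 315 + 141 = 456 → 456 − 360 = 96°

96°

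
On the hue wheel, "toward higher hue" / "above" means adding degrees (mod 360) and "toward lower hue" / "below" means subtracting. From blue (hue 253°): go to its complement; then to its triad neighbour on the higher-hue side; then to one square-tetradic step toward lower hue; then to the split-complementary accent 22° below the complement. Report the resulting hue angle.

261°

complement +180°: 253 + 180 = 433 → 433 − 360 = 73°
triadic ↑ +120°: 73 + 120 = 193°
square ↓ −90°: 193 − 90 = 103°
split-comp 22° ↓ +158°: 103 + 158 = 261°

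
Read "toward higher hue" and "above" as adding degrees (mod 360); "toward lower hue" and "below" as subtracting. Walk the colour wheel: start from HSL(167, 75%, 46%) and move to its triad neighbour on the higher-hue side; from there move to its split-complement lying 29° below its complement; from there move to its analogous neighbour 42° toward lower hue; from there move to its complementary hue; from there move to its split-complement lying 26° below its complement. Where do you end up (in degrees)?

10°

167 + 120 = 287°   (triadic ↑)
287 + 151 = 438 → 438 − 360 = 78°   (split-comp 29° ↓)
78 − 42 = 36°   (analog 42° ↓)
36 + 180 = 216°   (complement)
216 + 154 = 370 → 370 − 360 = 10°   (split-comp 26° ↓)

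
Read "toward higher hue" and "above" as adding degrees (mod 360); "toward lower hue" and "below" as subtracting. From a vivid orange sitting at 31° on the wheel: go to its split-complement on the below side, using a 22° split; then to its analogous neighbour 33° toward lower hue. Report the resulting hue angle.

156°

split-comp 22° ↓ +158°: 31 + 158 = 189°
analog 33° ↓ −33°: 189 − 33 = 156°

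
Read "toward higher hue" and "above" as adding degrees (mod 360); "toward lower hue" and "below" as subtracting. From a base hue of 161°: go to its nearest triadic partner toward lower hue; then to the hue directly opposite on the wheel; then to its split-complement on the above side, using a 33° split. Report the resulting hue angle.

161 − 120 = 41°   (triadic ↓)
41 + 180 = 221°   (complement)
221 + 213 = 434 → 434 − 360 = 74°   (split-comp 33° ↑)

74°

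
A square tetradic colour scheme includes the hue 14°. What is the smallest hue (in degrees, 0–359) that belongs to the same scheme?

14°

A square tetradic scheme places four hues every 90°.
The full set through 14° is {14°, 104°, 194°, 284°}.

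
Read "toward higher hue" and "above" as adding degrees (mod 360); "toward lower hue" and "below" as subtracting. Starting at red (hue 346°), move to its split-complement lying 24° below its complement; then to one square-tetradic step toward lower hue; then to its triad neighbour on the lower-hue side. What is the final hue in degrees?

+156° (split-comp 24° ↓): 346 + 156 = 502 → 502 − 360 = 142°
−90° (square ↓): 142 − 90 = 52°
−120° (triadic ↓): 52 − 120 = -68 → -68 + 360 = 292°

292°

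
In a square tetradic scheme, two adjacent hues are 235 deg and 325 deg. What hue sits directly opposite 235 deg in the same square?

55°

A square tetradic scheme places four hues 90° apart; opposite corners are 180° apart.
235 + 180 = 415 → 415 − 360 = 55°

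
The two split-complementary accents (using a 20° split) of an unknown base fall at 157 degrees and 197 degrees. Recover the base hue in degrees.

The accents sit 20° either side of the complement, so the complement is their short-arc midpoint on the wheel.
Short-arc midpoint of 157° and 197°: 177°.
Base is 180° from the complement: 177 − 180 = -3 → -3 + 360 = 357°

357°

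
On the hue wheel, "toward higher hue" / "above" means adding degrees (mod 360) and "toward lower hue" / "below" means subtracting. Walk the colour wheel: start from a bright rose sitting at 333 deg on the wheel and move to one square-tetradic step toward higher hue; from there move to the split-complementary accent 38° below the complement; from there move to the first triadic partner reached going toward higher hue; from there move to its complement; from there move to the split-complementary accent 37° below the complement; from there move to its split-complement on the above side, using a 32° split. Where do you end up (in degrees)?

140°

333 + 90 = 423 → 423 − 360 = 63°   (square ↑)
63 + 142 = 205°   (split-comp 38° ↓)
205 + 120 = 325°   (triadic ↑)
325 + 180 = 505 → 505 − 360 = 145°   (complement)
145 + 143 = 288°   (split-comp 37° ↓)
288 + 212 = 500 → 500 − 360 = 140°   (split-comp 32° ↑)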